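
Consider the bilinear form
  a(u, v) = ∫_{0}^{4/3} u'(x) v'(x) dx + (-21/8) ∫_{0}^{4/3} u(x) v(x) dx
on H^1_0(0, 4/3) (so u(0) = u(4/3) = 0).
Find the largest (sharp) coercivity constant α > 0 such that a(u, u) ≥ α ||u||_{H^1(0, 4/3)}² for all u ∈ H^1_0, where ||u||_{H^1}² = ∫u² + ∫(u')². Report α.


α = 3*(-14 + 3*π^2)/(16 + 9*π^2)

Coercivity of a(·,·) on H^1_0(0, 4/3) means a(u, u) ≥ α ||u||_{H^1}² for every u ∈ H^1_0.
The interval has length L = 4/3, and Poincaré/coercivity depend only on L. Here a(u, u) = ∫(u')² + (-21/8)·∫u².
Here c = -21/8 < 0 with |c| < (π/L)² = 9*π^2/16, so coercivity still holds. The condition a(u,u) ≥ α||u||_{H^1}² reads (1−α)∫(u')² ≥ (α−c)∫u². Any admissible α is ≤ 1 (rapidly oscillating u have ∫u²/∫(u')² → 0), and α = 1 would force 0 ≥ (1−c)∫u², impossible since c < 1; so 1−α > 0. By the sharp Poincaré inequality on H^1_0 of an interval of length L, ∫(u')² ≥ (π/L)²∫u² with equality for the first sine mode sin(π(x−x₀)/L) (x₀ the left endpoint), so the inequality holds for all u iff (1−α)(π/L)² ≥ α − c, i.e. α ≤ ((π/L)² + c)/((π/L)² + 1) = (1 + c(L/π)²)/(1 + (L/π)²). (Direct route, valid since c ≤ 0: Poincaré gives c∫u² ≥ c(L/π)²∫(u')², so a(u,u) ≥ (1 + c(L/π)²)∫(u')², while ||u||_{H^1}² ≤ (1 + (L/π)²)∫(u')²; dividing yields the same α.) With (π/L)² = 9*π^2/16 and c = -21/8, the largest admissible constant is α = ((π/L)² + c)/((π/L)² + 1).
Simplifying, α = 3*(-14 + 3*π^2)/(16 + 9*π^2).


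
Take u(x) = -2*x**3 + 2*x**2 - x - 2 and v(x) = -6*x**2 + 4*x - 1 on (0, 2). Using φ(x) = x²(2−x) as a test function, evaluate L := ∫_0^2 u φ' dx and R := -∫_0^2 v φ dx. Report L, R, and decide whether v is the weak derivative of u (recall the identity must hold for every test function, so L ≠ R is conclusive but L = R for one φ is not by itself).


LHS = 116/15, RHS = 116/15. Yes, v = u' weakly.

u(x) = -2*x**3 + 2*x**2 - x - 2, classical derivative u'(x) = -6*x**2 + 4*x - 1.
φ(x) = x²(2−x), so φ'(x) = x*(4 - 3*x).
Note φ(0) = φ(2) = 0, so the boundary term u·φ vanishes.
LHS = ∫_0^2 u(x) φ'(x) dx = ∫_0^2 (6*x^5 - 14*x^4 + 11*x^3 + 2*x^2 - 8*x) dx. Term by term:
  ∫_0^2 6*x^5 dx = 64;  ∫_0^2 -14*x^4 dx = -448/5;  ∫_0^2 11*x^3 dx = 44;
  ∫_0^2 2*x^2 dx = 16/3;  ∫_0^2 -8*x dx = -16.
Sum: 64 − 448/5 + 44 + 16/3 − 16 = 116/15.
So LHS = 116/15.
∫_0^2 v(x) φ(x) dx = ∫_0^2 (6*x^5 - 16*x^4 + 9*x^3 - 2*x^2) dx. Term by term:
  ∫_0^2 6*x^5 dx = 64;  ∫_0^2 -16*x^4 dx = -512/5;  ∫_0^2 9*x^3 dx = 36;
  ∫_0^2 -2*x^2 dx = -16/3.
Sum: 64 − 512/5 + 36 − 16/3 = -116/15.
So RHS = -∫_0^2 v(x) φ(x) dx = 116/15.
LHS = RHS, so the identity holds for this test φ.
Moreover u is smooth here and v(x) = u'(x) = -6*x**2 + 4*x - 1 pointwise, so the identity holds for every test function. Hence v is the weak derivative of u.


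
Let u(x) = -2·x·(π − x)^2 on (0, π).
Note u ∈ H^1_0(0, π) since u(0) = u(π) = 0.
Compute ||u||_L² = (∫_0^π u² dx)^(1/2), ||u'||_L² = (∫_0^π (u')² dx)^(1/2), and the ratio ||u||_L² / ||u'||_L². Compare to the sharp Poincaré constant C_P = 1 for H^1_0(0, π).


||u||_L² / ||u'||_L² = sqrt(14)*π/14 < C_P = 1.

u(x) = -2·x·(π − x)^2, so u'(x) = 2*(π - 3*x)*(x - π).
u(x) = -2·x·(π − x)^2 vanishes at x = 0 and x = π, so u ∈ H^1_0(0, π). Differentiate via the product rule and integrate the resulting polynomials term by term.
  ∫_0^π u² dx = ∫_0^π (4*x^6 - 16*π*x^5 + 24*π^2*x^4 - 16*π^3*x^3 + 4*π^4*x^2) dx. Term by term:
    ∫_0^π 4*x^6 dx = 4*π^7/7;  ∫_0^π -16*π*x^5 dx = -8*π^7/3;  ∫_0^π 24*π^2*x^4 dx = 24*π^7/5;
    ∫_0^π -16*π^3*x^3 dx = -4*π^7;  ∫_0^π 4*π^4*x^2 dx = 4*π^7/3.
  Sum: 4*π^7/7 − 8*π^7/3 + 24*π^7/5 − 4*π^7 + 4*π^7/3 = 4*π^7/105.
  ∫_0^π (u')² dx = ∫_0^π (36*x^4 - 96*π*x^3 + 88*π^2*x^2 - 32*π^3*x + 4*π^4) dx. Term by term:
    ∫_0^π 36*x^4 dx = 36*π^5/5;  ∫_0^π -96*π*x^3 dx = -24*π^5;  ∫_0^π 88*π^2*x^2 dx = 88*π^5/3;
    ∫_0^π -32*π^3*x dx = -16*π^5;  ∫_0^π 4*π^4 dx = 4*π^5.
  Sum: 36*π^5/5 − 24*π^5 + 88*π^5/3 − 16*π^5 + 4*π^5 = 8*π^5/15.
∫_0^π u² dx = 4*π^7/105, so ||u||_L² = 2*sqrt(105)*π^(7/2)/105.
∫_0^π (u')² dx = 8*π^5/15, so ||u'||_L² = 2*sqrt(30)*π^(5/2)/15.
Ratio ||u||_L² / ||u'||_L² = sqrt(14)*π/14.
Sharp Poincaré constant on H^1_0(0, π) is C_P = L/π = 1, achieved by sin(x).
A polynomial bump cannot attain the sharp Poincaré constant (only the first sine eigenfunction does), so the ratio is strictly less than C_P, consistent with ||u||_L² ≤ C_P ||u'||_L².


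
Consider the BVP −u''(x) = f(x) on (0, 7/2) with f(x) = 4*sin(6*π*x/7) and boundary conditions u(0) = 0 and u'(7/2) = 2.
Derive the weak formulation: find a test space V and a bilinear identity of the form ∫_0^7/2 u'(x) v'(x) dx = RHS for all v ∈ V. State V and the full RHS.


V = {v ∈ H^1(0, 7/2) : v(0) = 0} (test functions vanish at x = 0 where u is specified); weak form: ∫_0^7/2 u'v' dx = ∫_0^7/2 (4*sin(6*π*x/7)) v dx + 2·v(7/2) for all v ∈ V.

Multiply both sides by a test function v and integrate from 0 to 7/2:
  ∫_0^7/2 −u''(x) v(x) dx = ∫_0^7/2 f(x) v(x) dx.
Integrate the LHS by parts once:
  ∫_0^7/2 −u'' v dx = −[u'(x) v(x)]_0^7/2 + ∫_0^7/2 u'(x) v'(x) dx.
Thus ∫_0^7/2 u'(x) v'(x) dx = ∫_0^7/2 f(x) v(x) dx + [u'(x) v(x)]_0^7/2.
Choose V so that boundary terms are either known or forced to vanish.
Mixed BC: u(0) = 0 (Dirichlet) and u'(7/2) = 2 (Neumann). Define V = {v ∈ H^1(0, 7/2) : v(0) = 0}. Then [u' v]_0^7/2 = u'(7/2)·v(7/2) − u'(0)·0 = 2·v(7/2).
Weak formulation: find u (satisfying any essential BC) such that ∫_0^7/2 u'(x) v'(x) dx = ∫_0^7/2 f v dx + 2·v(7/2) for all v ∈ V (Dirichlet at 0 absorbed into V; Neumann datum at x = 7/2 contributes the boundary term).
Substituting f(x) = 4*sin(6*π*x/7), the right-hand side is ∫_0^7/2 (4*sin(6*π*x/7)) v dx + 2·v(7/2).


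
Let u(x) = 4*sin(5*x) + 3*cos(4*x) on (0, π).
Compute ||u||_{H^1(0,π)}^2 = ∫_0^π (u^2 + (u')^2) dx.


||u||_{H^1(0,π)}^2 = 1360/3 + 569*π/2

u'(x) = -12*sin(4*x) + 20*cos(5*x).
Expand u² and (u')² and integrate term by term on (0, π), using: for integers n ≥ 1, ∫_0^π sin²(nx) dx = ∫_0^π cos²(nx) dx = π/2; for n ≠ n', ∫_0^π sin(nx)sin(n'x) dx = ∫_0^π cos(nx)cos(n'x) dx = 0; and by product-to-sum, ∫_0^π sin(nx)cos(n'x) dx = ½∫_0^π [sin((n+n')x) + sin((n−n')x)] dx, which is 0 when n+n' is even and 2n/(n²−n'²) when n+n' is odd (it need not vanish on (0, π)).
  u² squared terms: (3)²·∫cos(4x)² dx = 9·π/2 = 9*π/2;  (4)²·∫sin(5x)² dx = 16·π/2 = 8*π.
  u² cross terms: 2·(3)·(4)·∫cos(4x)·sin(5x) dx = 24·(10/9) = 80/3.
  So ∫_0^π u² dx = 9*π/2 + 8*π + 80/3 = 80/3 + 25*π/2.
  (u')² squared terms: (-12)²·∫sin(4x)² dx = 144·π/2 = 72*π;  (20)²·∫cos(5x)² dx = 400·π/2 = 200*π.
  (u')² cross terms: 2·(-12)·(20)·∫sin(4x)·cos(5x) dx = -480·(-8/9) = 1280/3.
  So ∫_0^π (u')² dx = 72*π + 200*π + 1280/3 = 1280/3 + 272*π.
||u||_{H^1}^2 = (80/3 + 25*π/2) + (1280/3 + 272*π) = 1360/3 + 569*π/2.


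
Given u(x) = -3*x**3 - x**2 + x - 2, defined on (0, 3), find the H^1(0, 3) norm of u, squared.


||u||_{H^1}^2 = 564477/70

The H^1 norm (squared) on an interval (0, L) is
  ||u||_{H^1}^2 = ∫_0^L u(x)^2 dx + ∫_0^L u'(x)^2 dx.
Compute u'(x) = -9*x**2 - 2*x + 1.
Then u(x)^2 = 9*x**6 + 6*x**5 - 5*x**4 + 10*x**3 + 5*x**2 - 4*x + 4 and u'(x)^2 = 81*x**4 + 36*x**3 - 14*x**2 - 4*x + 1.
Integrate each monomial from 0 to 3 using ∫_0^3 c·x^n dx = c·3^(n+1)/(n+1):
  ∫_0^3 u(x)^2 dx = ∫_0^3 (9*x^6 + 6*x^5 - 5*x^4 + 10*x^3 + 5*x^2 - 4*x + 4) dx. Term by term:
    ∫_0^3 9*x^6 dx = 19683/7;  ∫_0^3 6*x^5 dx = 729;  ∫_0^3 -5*x^4 dx = -243;
    ∫_0^3 10*x^3 dx = 405/2;  ∫_0^3 5*x^2 dx = 45;  ∫_0^3 -4*x dx = -18;
    ∫_0^3 4 dx = 12.
  Sum: 19683/7 + 729 − 243 + 405/2 + 45 − 18 + 12 = 49551/14.
  ∫_0^3 u'(x)^2 dx = ∫_0^3 (81*x^4 + 36*x^3 - 14*x^2 - 4*x + 1) dx. Term by term:
    ∫_0^3 81*x^4 dx = 19683/5;  ∫_0^3 36*x^3 dx = 729;  ∫_0^3 -14*x^2 dx = -126;
    ∫_0^3 -4*x dx = -18;  ∫_0^3 1 dx = 3.
  Sum: 19683/5 + 729 − 126 − 18 + 3 = 22623/5.
Adding: ||u||_{H^1}^2 = 49551/14 + 22623/5 = 564477/70.


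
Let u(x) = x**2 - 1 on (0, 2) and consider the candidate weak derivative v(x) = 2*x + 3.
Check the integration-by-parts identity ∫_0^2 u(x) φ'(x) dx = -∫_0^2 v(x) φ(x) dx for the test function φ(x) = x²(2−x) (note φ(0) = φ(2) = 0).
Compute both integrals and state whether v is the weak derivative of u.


LHS = -16/5, RHS = -36/5. No, v is not the weak derivative of u.

u(x) = x**2 - 1, classical derivative u'(x) = 2*x.
φ(x) = x²(2−x), so φ'(x) = x*(4 - 3*x).
Note φ(0) = φ(2) = 0, so the boundary term u·φ vanishes.
LHS = ∫_0^2 u(x) φ'(x) dx = ∫_0^2 (-3*x^4 + 4*x^3 + 3*x^2 - 4*x) dx. Term by term:
  ∫_0^2 -3*x^4 dx = -96/5;  ∫_0^2 4*x^3 dx = 16;  ∫_0^2 3*x^2 dx = 8;
  ∫_0^2 -4*x dx = -8.
Sum: -96/5 + 16 + 8 − 8 = -16/5.
So LHS = -16/5.
∫_0^2 v(x) φ(x) dx = ∫_0^2 (-2*x^4 + x^3 + 6*x^2) dx. Term by term:
  ∫_0^2 -2*x^4 dx = -64/5;  ∫_0^2 x^3 dx = 4;  ∫_0^2 6*x^2 dx = 16.
Sum: -64/5 + 4 + 16 = 36/5.
So RHS = -∫_0^2 v(x) φ(x) dx = -36/5.
LHS − RHS = 4 ≠ 0, so the identity fails.
(For a valid weak derivative the identity must hold for EVERY test function, in particular this one. The failure shows v is NOT the weak derivative of u.)
Correct weak derivative would be u'(x) = 2*x.


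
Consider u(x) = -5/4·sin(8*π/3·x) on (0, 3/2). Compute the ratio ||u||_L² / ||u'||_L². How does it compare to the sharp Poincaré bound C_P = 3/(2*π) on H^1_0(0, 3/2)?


||u||_L² / ||u'||_L² = 3/(8*π) < C_P = 3/(2*π).

u(x) = -5/4·sin(8*π/3·x), so u'(x) = -10*π*cos(8*π*x/3)/3.
Writing u(x) = A·sin(kπx/L) with A = -5/4 and k = 4, use ∫_0^L sin²(kπx/L) dx = L/2 and ∫_0^L cos²(kπx/L) dx = L/2.
u² = 25/16·sin²(8*π/3·x) and (u')² = 100*π^2/9·cos²(8*π/3·x), and each of sin², cos² integrates to L/2 = 3/4 over (0, 3/2).
∫_0^3/2 u² dx = 75/64, so ||u||_L² = 5*sqrt(3)/8.
∫_0^3/2 (u')² dx = 25*π^2/3, so ||u'||_L² = 5*sqrt(3)*π/3.
Ratio ||u||_L² / ||u'||_L² = 3/(8*π).
Sharp Poincaré constant on H^1_0(0, 3/2) is C_P = L/π = 3/(2*π), achieved by sin(2*π/3·x).
This is the k = 4 harmonic; the ratio L/(kπ) is strictly less than C_P = L/π, consistent with the sharp inequality ||u||_L² ≤ C_P ||u'||_L².


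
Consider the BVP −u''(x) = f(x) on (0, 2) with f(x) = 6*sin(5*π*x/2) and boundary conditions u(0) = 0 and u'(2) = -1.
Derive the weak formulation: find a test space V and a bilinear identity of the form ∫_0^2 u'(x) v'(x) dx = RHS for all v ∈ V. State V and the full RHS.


V = {v ∈ H^1(0, 2) : v(0) = 0} (test functions vanish at x = 0 where u is specified); weak form: ∫_0^2 u'v' dx = ∫_0^2 (6*sin(5*π*x/2)) v dx − v(2) for all v ∈ V.

Multiply both sides by a test function v and integrate from 0 to 2:
  ∫_0^2 −u''(x) v(x) dx = ∫_0^2 f(x) v(x) dx.
Integrate the LHS by parts once:
  ∫_0^2 −u'' v dx = −[u'(x) v(x)]_0^2 + ∫_0^2 u'(x) v'(x) dx.
Thus ∫_0^2 u'(x) v'(x) dx = ∫_0^2 f(x) v(x) dx + [u'(x) v(x)]_0^2.
Choose V so that boundary terms are either known or forced to vanish.
Mixed BC: u(0) = 0 (Dirichlet) and u'(2) = -1 (Neumann). Define V = {v ∈ H^1(0, 2) : v(0) = 0}. Then [u' v]_0^2 = u'(2)·v(2) − u'(0)·0 = − v(2).
Weak formulation: find u (satisfying any essential BC) such that ∫_0^2 u'(x) v'(x) dx = ∫_0^2 f v dx − v(2) for all v ∈ V (Dirichlet at 0 absorbed into V; Neumann datum at x = 2 contributes the boundary term).
Substituting f(x) = 6*sin(5*π*x/2), the right-hand side is ∫_0^2 (6*sin(5*π*x/2)) v dx − v(2).


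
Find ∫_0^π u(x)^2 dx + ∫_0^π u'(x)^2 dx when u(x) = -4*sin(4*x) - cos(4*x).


||u||_{H^1(0,π)}^2 = 289*π/2

u'(x) = 4*sin(4*x) - 16*cos(4*x).
Expand u² and (u')² and integrate term by term on (0, π), using: for integers n ≥ 1, ∫_0^π sin²(nx) dx = ∫_0^π cos²(nx) dx = π/2; for n ≠ n', ∫_0^π sin(nx)sin(n'x) dx = ∫_0^π cos(nx)cos(n'x) dx = 0; and by product-to-sum, ∫_0^π sin(nx)cos(n'x) dx = ½∫_0^π [sin((n+n')x) + sin((n−n')x)] dx, which is 0 when n+n' is even and 2n/(n²−n'²) when n+n' is odd (it need not vanish on (0, π)).
  u² squared terms: (-1)²·∫cos(4x)² dx = 1·π/2 = π/2;  (-4)²·∫sin(4x)² dx = 16·π/2 = 8*π.
  u² cross terms: 2·(-1)·(-4)·∫cos(4x)·sin(4x) dx = 8·(0) = 0.
  So ∫_0^π u² dx = π/2 + 8*π + 0 = 17*π/2.
  (u')² squared terms: (-16)²·∫cos(4x)² dx = 256·π/2 = 128*π;  (4)²·∫sin(4x)² dx = 16·π/2 = 8*π.
  (u')² cross terms: 2·(-16)·(4)·∫cos(4x)·sin(4x) dx = -128·(0) = 0.
  So ∫_0^π (u')² dx = 128*π + 8*π + 0 = 136*π.
||u||_{H^1}^2 = (17*π/2) + (136*π) = 289*π/2.


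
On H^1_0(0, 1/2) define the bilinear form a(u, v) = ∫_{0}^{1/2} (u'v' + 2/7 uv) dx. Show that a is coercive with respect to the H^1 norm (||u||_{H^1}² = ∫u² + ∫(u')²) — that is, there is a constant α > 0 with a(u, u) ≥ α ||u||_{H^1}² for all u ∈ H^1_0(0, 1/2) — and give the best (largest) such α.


α = 2*(1 + 14*π^2)/(7*(1 + 4*π^2))

Coercivity of a(·,·) on H^1_0(0, 1/2) means a(u, u) ≥ α ||u||_{H^1}² for every u ∈ H^1_0.
The interval has length L = 1/2, and Poincaré/coercivity depend only on L. Here a(u, u) = ∫(u')² + (2/7)·∫u².
Here 0 < c = 2/7 < 1. The condition a(u,u) ≥ α||u||_{H^1}² reads (1−α)∫(u')² ≥ (α−c)∫u². Any admissible α is ≤ 1 (rapidly oscillating u have ∫u²/∫(u')² → 0), and α = 1 would force 0 ≥ (1−c)∫u², impossible since c < 1; so 1−α > 0. By the sharp Poincaré inequality on H^1_0 of an interval of length L, ∫(u')² ≥ (π/L)²∫u² with equality for the first sine mode sin(π(x−x₀)/L) (x₀ the left endpoint), so the inequality holds for all u iff (1−α)(π/L)² ≥ α − c, i.e. α ≤ ((π/L)² + c)/((π/L)² + 1) = (1 + c(L/π)²)/(1 + (L/π)²). With (π/L)² = 4*π^2 and c = 2/7, the largest admissible constant is α = ((π/L)² + c)/((π/L)² + 1).
Simplifying, α = 2*(1 + 14*π^2)/(7*(1 + 4*π^2)).


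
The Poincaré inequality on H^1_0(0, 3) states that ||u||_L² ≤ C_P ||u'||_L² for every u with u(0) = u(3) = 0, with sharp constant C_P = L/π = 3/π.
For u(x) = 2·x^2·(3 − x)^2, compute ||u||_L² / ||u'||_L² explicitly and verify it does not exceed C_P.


||u||_L² / ||u'||_L² = sqrt(3)/2 < C_P = 3/π.

u(x) = 2·x^2·(3 − x)^2, so u'(x) = 4*x*(x - 3)*(2*x - 3).
u(x) = 2·x^2·(3 − x)^2 vanishes at x = 0 and x = 3, so u ∈ H^1_0(0, 3). Differentiate via the product rule and integrate the resulting polynomials term by term.
  ∫_0^3 u² dx = ∫_0^3 (4*x^8 - 48*x^7 + 216*x^6 - 432*x^5 + 324*x^4) dx. Term by term:
    ∫_0^3 4*x^8 dx = 8748;  ∫_0^3 -48*x^7 dx = -39366;  ∫_0^3 216*x^6 dx = 472392/7;
    ∫_0^3 -432*x^5 dx = -52488;  ∫_0^3 324*x^4 dx = 78732/5.
  Sum: 8748 − 39366 + 472392/7 − 52488 + 78732/5 = 4374/35.
  ∫_0^3 (u')² dx = ∫_0^3 (64*x^6 - 576*x^5 + 1872*x^4 - 2592*x^3 + 1296*x^2) dx. Term by term:
    ∫_0^3 64*x^6 dx = 139968/7;  ∫_0^3 -576*x^5 dx = -69984;  ∫_0^3 1872*x^4 dx = 454896/5;
    ∫_0^3 -2592*x^3 dx = -52488;  ∫_0^3 1296*x^2 dx = 11664.
  Sum: 139968/7 − 69984 + 454896/5 − 52488 + 11664 = 5832/35.
∫_0^3 u² dx = 4374/35, so ||u||_L² = 27*sqrt(210)/35.
∫_0^3 (u')² dx = 5832/35, so ||u'||_L² = 54*sqrt(70)/35.
Ratio ||u||_L² / ||u'||_L² = sqrt(3)/2.
Sharp Poincaré constant on H^1_0(0, 3) is C_P = L/π = 3/π, achieved by sin(π/3·x).
A polynomial bump cannot attain the sharp Poincaré constant (only the first sine eigenfunction does), so the ratio is strictly less than C_P, consistent with ||u||_L² ≤ C_P ||u'||_L².


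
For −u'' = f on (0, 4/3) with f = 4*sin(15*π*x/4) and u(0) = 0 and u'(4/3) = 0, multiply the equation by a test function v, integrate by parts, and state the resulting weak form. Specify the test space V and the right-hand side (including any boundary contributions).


V = {v ∈ H^1(0, 4/3) : v(0) = 0} (test functions vanish at x = 0 where u is specified); weak form: ∫_0^4/3 u'v' dx = ∫_0^4/3 (4*sin(15*π*x/4)) v dx for all v ∈ V.

Multiply both sides by a test function v and integrate from 0 to 4/3:
  ∫_0^4/3 −u''(x) v(x) dx = ∫_0^4/3 f(x) v(x) dx.
Integrate the LHS by parts once:
  ∫_0^4/3 −u'' v dx = −[u'(x) v(x)]_0^4/3 + ∫_0^4/3 u'(x) v'(x) dx.
Thus ∫_0^4/3 u'(x) v'(x) dx = ∫_0^4/3 f(x) v(x) dx + [u'(x) v(x)]_0^4/3.
Choose V so that boundary terms are either known or forced to vanish.
Mixed BC: u(0) = 0 (Dirichlet) and u'(4/3) = 0 (Neumann). Define V = {v ∈ H^1(0, 4/3) : v(0) = 0}. Then [u' v]_0^4/3 = u'(4/3)·v(4/3) − u'(0)·0 = 0.
Weak formulation: find u (satisfying any essential BC) such that ∫_0^4/3 u'(x) v'(x) dx = ∫_0^4/3 f v dx for all v ∈ V (Dirichlet at 0 absorbed into V; the Neumann datum at x = 4/3 is zero, so no boundary term remains).
Substituting f(x) = 4*sin(15*π*x/4), the right-hand side is ∫_0^4/3 (4*sin(15*π*x/4)) v dx.


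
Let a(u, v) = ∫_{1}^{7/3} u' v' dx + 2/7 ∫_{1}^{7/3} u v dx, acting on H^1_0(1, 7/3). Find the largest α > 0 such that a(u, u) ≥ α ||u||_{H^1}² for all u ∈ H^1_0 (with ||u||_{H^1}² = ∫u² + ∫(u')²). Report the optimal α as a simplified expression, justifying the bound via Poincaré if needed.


α = (32 + 63*π^2)/(7*(16 + 9*π^2))

Coercivity of a(·,·) on H^1_0(1, 7/3) means a(u, u) ≥ α ||u||_{H^1}² for every u ∈ H^1_0.
The interval has length L = 4/3, and Poincaré/coercivity depend only on L. Here a(u, u) = ∫(u')² + (2/7)·∫u².
Here 0 < c = 2/7 < 1. The condition a(u,u) ≥ α||u||_{H^1}² reads (1−α)∫(u')² ≥ (α−c)∫u². Any admissible α is ≤ 1 (rapidly oscillating u have ∫u²/∫(u')² → 0), and α = 1 would force 0 ≥ (1−c)∫u², impossible since c < 1; so 1−α > 0. By the sharp Poincaré inequality on H^1_0 of an interval of length L, ∫(u')² ≥ (π/L)²∫u² with equality for the first sine mode sin(π(x−x₀)/L) (x₀ the left endpoint), so the inequality holds for all u iff (1−α)(π/L)² ≥ α − c, i.e. α ≤ ((π/L)² + c)/((π/L)² + 1) = (1 + c(L/π)²)/(1 + (L/π)²). With (π/L)² = 9*π^2/16 and c = 2/7, the largest admissible constant is α = ((π/L)² + c)/((π/L)² + 1).
Simplifying, α = (32 + 63*π^2)/(7*(16 + 9*π^2)).


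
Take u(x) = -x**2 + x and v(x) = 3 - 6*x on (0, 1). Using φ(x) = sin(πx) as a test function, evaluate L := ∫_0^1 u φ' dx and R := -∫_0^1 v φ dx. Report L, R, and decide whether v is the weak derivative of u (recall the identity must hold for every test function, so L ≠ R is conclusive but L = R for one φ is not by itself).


LHS = 0, RHS = 0. No, v is not the weak derivative of u.

u(x) = -x**2 + x, classical derivative u'(x) = 1 - 2*x.
φ(x) = sin(πx), so φ'(x) = π*cos(π*x).
Note φ(0) = φ(1) = 0, so the boundary term u·φ vanishes.
LHS = ∫_0^1 u(x) φ'(x) dx = ∫_0^1 (-π*x^2*cos(π*x) + π*x*cos(π*x)) dx. Term by term:
  ∫_0^1 π*x*cos(π*x) dx = -2/π;  ∫_0^1 -π*x^2*cos(π*x) dx = 2/π.
Sum: -2/π + 2/π = 0.
So LHS = 0.
∫_0^1 v(x) φ(x) dx = ∫_0^1 (-6*x*sin(π*x) + 3*sin(π*x)) dx. Term by term:
  ∫_0^1 3*sin(π*x) dx = 6/π;  ∫_0^1 -6*x*sin(π*x) dx = -6/π.
Sum: 6/π − 6/π = 0.
So RHS = -∫_0^1 v(x) φ(x) dx = 0.
LHS = RHS, so the identity holds for this particular φ. But this is necessary, not sufficient: a weak derivative must satisfy the identity for EVERY test function in C_c^∞(0, 1).
Here u is smooth, so its weak derivative equals its classical derivative u'(x) = 1 - 2*x. Since v(x) = 3 - 6*x ≠ u'(x), v is NOT the weak derivative of u — the agreement for this single φ is a coincidence (the difference v − u' happens to be L²-orthogonal to this φ).


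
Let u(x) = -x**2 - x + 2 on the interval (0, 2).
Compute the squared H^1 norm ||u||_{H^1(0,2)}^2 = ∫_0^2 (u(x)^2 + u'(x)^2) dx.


||u||_{H^1}^2 = 406/15

The H^1 norm (squared) on an interval (0, L) is
  ||u||_{H^1}^2 = ∫_0^L u(x)^2 dx + ∫_0^L u'(x)^2 dx.
Compute u'(x) = -2*x - 1.
Then u(x)^2 = x**4 + 2*x**3 - 3*x**2 - 4*x + 4 and u'(x)^2 = 4*x**2 + 4*x + 1.
Integrate each monomial from 0 to 2 using ∫_0^2 c·x^n dx = c·2^(n+1)/(n+1):
  ∫_0^2 u(x)^2 dx = ∫_0^2 (x^4 + 2*x^3 - 3*x^2 - 4*x + 4) dx. Term by term:
    ∫_0^2 x^4 dx = 32/5;  ∫_0^2 2*x^3 dx = 8;  ∫_0^2 -3*x^2 dx = -8;
    ∫_0^2 -4*x dx = -8;  ∫_0^2 4 dx = 8.
  Sum: 32/5 + 8 − 8 − 8 + 8 = 32/5.
  ∫_0^2 u'(x)^2 dx = ∫_0^2 (4*x^2 + 4*x + 1) dx. Term by term:
    ∫_0^2 4*x^2 dx = 32/3;  ∫_0^2 4*x dx = 8;  ∫_0^2 1 dx = 2.
  Sum: 32/3 + 8 + 2 = 62/3.
Adding: ||u||_{H^1}^2 = 32/5 + 62/3 = 406/15.


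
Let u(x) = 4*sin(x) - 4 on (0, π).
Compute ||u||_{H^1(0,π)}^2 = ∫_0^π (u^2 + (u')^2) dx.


||u||_{H^1(0,π)}^2 = -64 + 32*π

u'(x) = 4*cos(x).
Expand u² and (u')² and integrate term by term on (0, π), using: for integers n ≥ 1, ∫_0^π sin²(nx) dx = ∫_0^π cos²(nx) dx = π/2; for n ≠ n', ∫_0^π sin(nx)sin(n'x) dx = ∫_0^π cos(nx)cos(n'x) dx = 0; and by product-to-sum, ∫_0^π sin(nx)cos(n'x) dx = ½∫_0^π [sin((n+n')x) + sin((n−n')x)] dx, which is 0 when n+n' is even and 2n/(n²−n'²) when n+n' is odd (it need not vanish on (0, π)). For the constant mode: ∫_0^π 1 dx = π, ∫_0^π cos(nx) dx = 0, ∫_0^π sin(nx) dx = (1−(−1)^n)/n.
  u² squared terms: (-4)²·∫1 dx = 16·π = 16*π;  (4)²·∫sin(x)² dx = 16·π/2 = 8*π.
  u² cross terms: 2·(-4)·(4)·∫1·sin(x) dx = -32·(2) = -64.
  So ∫_0^π u² dx = 16*π + 8*π − 64 = -64 + 24*π.
  (u')² squared terms: (4)²·∫cos(x)² dx = 16·π/2 = 8*π.
  So ∫_0^π (u')² dx = 8*π.
||u||_{H^1}^2 = (-64 + 24*π) + (8*π) = -64 + 32*π.


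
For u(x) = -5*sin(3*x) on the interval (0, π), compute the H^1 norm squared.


||u||_{H^1(0,π)}^2 = 125*π

u'(x) = -15*cos(3*x).
Expand u² and (u')² and integrate term by term on (0, π), using: for integers n ≥ 1, ∫_0^π sin²(nx) dx = ∫_0^π cos²(nx) dx = π/2; for n ≠ n', ∫_0^π sin(nx)sin(n'x) dx = ∫_0^π cos(nx)cos(n'x) dx = 0; and by product-to-sum, ∫_0^π sin(nx)cos(n'x) dx = ½∫_0^π [sin((n+n')x) + sin((n−n')x)] dx, which is 0 when n+n' is even and 2n/(n²−n'²) when n+n' is odd (it need not vanish on (0, π)).
  u² squared terms: (-5)²·∫sin(3x)² dx = 25·π/2 = 25*π/2.
  So ∫_0^π u² dx = 25*π/2.
  (u')² squared terms: (-15)²·∫cos(3x)² dx = 225·π/2 = 225*π/2.
  So ∫_0^π (u')² dx = 225*π/2.
||u||_{H^1}^2 = (25*π/2) + (225*π/2) = 125*π.


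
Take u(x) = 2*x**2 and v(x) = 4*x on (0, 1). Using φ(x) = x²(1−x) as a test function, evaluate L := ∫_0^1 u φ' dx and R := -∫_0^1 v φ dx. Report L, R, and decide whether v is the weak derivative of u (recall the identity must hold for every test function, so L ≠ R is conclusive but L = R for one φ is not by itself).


LHS = -1/5, RHS = -1/5. Yes, v = u' weakly.

u(x) = 2*x**2, classical derivative u'(x) = 4*x.
φ(x) = x²(1−x), so φ'(x) = x*(2 - 3*x).
Note φ(0) = φ(1) = 0, so the boundary term u·φ vanishes.
LHS = ∫_0^1 u(x) φ'(x) dx = ∫_0^1 (-6*x^4 + 4*x^3) dx. Term by term:
  ∫_0^1 -6*x^4 dx = -6/5;  ∫_0^1 4*x^3 dx = 1.
Sum: -6/5 + 1 = -1/5.
So LHS = -1/5.
∫_0^1 v(x) φ(x) dx = ∫_0^1 (-4*x^4 + 4*x^3) dx. Term by term:
  ∫_0^1 -4*x^4 dx = -4/5;  ∫_0^1 4*x^3 dx = 1.
Sum: -4/5 + 1 = 1/5.
So RHS = -∫_0^1 v(x) φ(x) dx = -1/5.
LHS = RHS, so the identity holds for this test φ.
Moreover u is smooth here and v(x) = u'(x) = 4*x pointwise, so the identity holds for every test function. Hence v is the weak derivative of u.


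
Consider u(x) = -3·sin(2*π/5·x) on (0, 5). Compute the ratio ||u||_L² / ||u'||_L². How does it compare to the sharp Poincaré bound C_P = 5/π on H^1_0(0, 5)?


||u||_L² / ||u'||_L² = 5/(2*π) < C_P = 5/π.

u(x) = -3·sin(2*π/5·x), so u'(x) = -6*π*cos(2*π*x/5)/5.
Writing u(x) = A·sin(kπx/L) with A = -3 and k = 2, use ∫_0^L sin²(kπx/L) dx = L/2 and ∫_0^L cos²(kπx/L) dx = L/2.
u² = 9·sin²(2*π/5·x) and (u')² = 36*π^2/25·cos²(2*π/5·x), and each of sin², cos² integrates to L/2 = 5/2 over (0, 5).
∫_0^5 u² dx = 45/2, so ||u||_L² = 3*sqrt(10)/2.
∫_0^5 (u')² dx = 18*π^2/5, so ||u'||_L² = 3*sqrt(10)*π/5.
Ratio ||u||_L² / ||u'||_L² = 5/(2*π).
Sharp Poincaré constant on H^1_0(0, 5) is C_P = L/π = 5/π, achieved by sin(π/5·x).
This is the k = 2 harmonic; the ratio L/(kπ) is strictly less than C_P = L/π, consistent with the sharp inequality ||u||_L² ≤ C_P ||u'||_L².


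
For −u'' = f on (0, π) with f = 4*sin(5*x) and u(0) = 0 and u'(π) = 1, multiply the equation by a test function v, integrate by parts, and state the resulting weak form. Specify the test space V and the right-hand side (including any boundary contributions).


V = {v ∈ H^1(0, π) : v(0) = 0} (test functions vanish at x = 0 where u is specified); weak form: ∫_0^π u'v' dx = ∫_0^π (4*sin(5*x)) v dx + v(π) for all v ∈ V.

Multiply both sides by a test function v and integrate from 0 to π:
  ∫_0^π −u''(x) v(x) dx = ∫_0^π f(x) v(x) dx.
Integrate the LHS by parts once:
  ∫_0^π −u'' v dx = −[u'(x) v(x)]_0^π + ∫_0^π u'(x) v'(x) dx.
Thus ∫_0^π u'(x) v'(x) dx = ∫_0^π f(x) v(x) dx + [u'(x) v(x)]_0^π.
Choose V so that boundary terms are either known or forced to vanish.
Mixed BC: u(0) = 0 (Dirichlet) and u'(π) = 1 (Neumann). Define V = {v ∈ H^1(0, π) : v(0) = 0}. Then [u' v]_0^π = u'(π)·v(π) − u'(0)·0 = v(π).
Weak formulation: find u (satisfying any essential BC) such that ∫_0^π u'(x) v'(x) dx = ∫_0^π f v dx + v(π) for all v ∈ V (Dirichlet at 0 absorbed into V; Neumann datum at x = π contributes the boundary term).
Substituting f(x) = 4*sin(5*x), the right-hand side is ∫_0^π (4*sin(5*x)) v dx + v(π).


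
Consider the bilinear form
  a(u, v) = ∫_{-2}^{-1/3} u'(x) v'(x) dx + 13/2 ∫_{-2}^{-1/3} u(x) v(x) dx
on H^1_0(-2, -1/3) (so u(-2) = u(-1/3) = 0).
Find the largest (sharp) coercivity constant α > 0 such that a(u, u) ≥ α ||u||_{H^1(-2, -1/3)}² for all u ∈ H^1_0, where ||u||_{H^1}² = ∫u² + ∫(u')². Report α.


α = 1

Coercivity of a(·,·) on H^1_0(-2, -1/3) means a(u, u) ≥ α ||u||_{H^1}² for every u ∈ H^1_0.
The interval has length L = 5/3, and Poincaré/coercivity depend only on L. Here a(u, u) = ∫(u')² + (13/2)·∫u².
Here c = 13/2 ≥ 1, so a(u,u) = ∫(u')² + c∫u² ≥ ∫(u')² + ∫u² = ||u||_{H^1}², i.e. α = 1 works. No larger α is possible: a(u,u) ≥ α||u||_{H^1}² means (1−α)∫(u')² ≥ (α−c)∫u², and for the modes u_n = sin(nπ(x−x₀)/L) (x₀ the left endpoint) one has ∫u_n²/∫(u_n')² = (L/(nπ))² → 0, so a(u_n,u_n)/||u_n||_{H^1}² → 1. Hence the optimal constant is α = 1.
Therefore α = 1.


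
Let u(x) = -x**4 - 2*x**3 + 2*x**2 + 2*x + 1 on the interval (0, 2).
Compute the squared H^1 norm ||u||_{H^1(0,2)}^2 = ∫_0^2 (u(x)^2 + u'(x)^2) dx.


||u||_{H^1}^2 = 207478/315

The H^1 norm (squared) on an interval (0, L) is
  ||u||_{H^1}^2 = ∫_0^L u(x)^2 dx + ∫_0^L u'(x)^2 dx.
Compute u'(x) = -4*x**3 - 6*x**2 + 4*x + 2.
Then u(x)^2 = x**8 + 4*x**7 - 12*x**5 - 6*x**4 + 4*x**3 + 8*x**2 + 4*x + 1 and u'(x)^2 = 16*x**6 + 48*x**5 + 4*x**4 - 64*x**3 - 8*x**2 + 16*x + 4.
Integrate each monomial from 0 to 2 using ∫_0^2 c·x^n dx = c·2^(n+1)/(n+1):
  ∫_0^2 u(x)^2 dx = ∫_0^2 (x^8 + 4*x^7 - 12*x^5 - 6*x^4 + 4*x^3 + 8*x^2 + 4*x + 1) dx. Term by term:
    ∫_0^2 x^8 dx = 512/9;  ∫_0^2 4*x^7 dx = 128;  ∫_0^2 -12*x^5 dx = -128;
    ∫_0^2 -6*x^4 dx = -192/5;  ∫_0^2 4*x^3 dx = 16;  ∫_0^2 8*x^2 dx = 64/3;
    ∫_0^2 4*x dx = 8;  ∫_0^2 1 dx = 2.
  Sum: 512/9 + 128 − 128 − 192/5 + 16 + 64/3 + 8 + 2 = 2962/45.
  ∫_0^2 u'(x)^2 dx = ∫_0^2 (16*x^6 + 48*x^5 + 4*x^4 - 64*x^3 - 8*x^2 + 16*x + 4) dx. Term by term:
    ∫_0^2 16*x^6 dx = 2048/7;  ∫_0^2 48*x^5 dx = 512;  ∫_0^2 4*x^4 dx = 128/5;
    ∫_0^2 -64*x^3 dx = -256;  ∫_0^2 -8*x^2 dx = -64/3;  ∫_0^2 16*x dx = 32;
    ∫_0^2 4 dx = 8.
  Sum: 2048/7 + 512 + 128/5 − 256 − 64/3 + 32 + 8 = 62248/105.
Adding: ||u||_{H^1}^2 = 2962/45 + 62248/105 = 207478/315.


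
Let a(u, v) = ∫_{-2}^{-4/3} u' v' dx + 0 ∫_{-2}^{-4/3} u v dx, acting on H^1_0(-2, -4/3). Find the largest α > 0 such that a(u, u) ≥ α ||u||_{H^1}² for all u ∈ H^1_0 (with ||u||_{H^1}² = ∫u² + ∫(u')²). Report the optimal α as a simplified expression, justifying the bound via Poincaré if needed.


α = 9*π^2/(4 + 9*π^2)

Coercivity of a(·,·) on H^1_0(-2, -4/3) means a(u, u) ≥ α ||u||_{H^1}² for every u ∈ H^1_0.
The interval has length L = 2/3, and Poincaré/coercivity depend only on L. Here a(u, u) = ∫(u')² + (0)·∫u².
Here c = 0, so a(u,u) = ∫(u')² alone. The condition a(u,u) ≥ α||u||_{H^1}² reads (1−α)∫(u')² ≥ (α−c)∫u². Any admissible α is ≤ 1 (rapidly oscillating u have ∫u²/∫(u')² → 0), and α = 1 would force 0 ≥ (1−c)∫u², impossible since c < 1; so 1−α > 0. By the sharp Poincaré inequality on H^1_0 of an interval of length L, ∫(u')² ≥ (π/L)²∫u² with equality for the first sine mode sin(π(x−x₀)/L) (x₀ the left endpoint), so the inequality holds for all u iff (1−α)(π/L)² ≥ α − c, i.e. α ≤ ((π/L)² + c)/((π/L)² + 1) = (1 + c(L/π)²)/(1 + (L/π)²). (Direct route, valid since c ≤ 0: Poincaré gives c∫u² ≥ c(L/π)²∫(u')², so a(u,u) ≥ (1 + c(L/π)²)∫(u')², while ||u||_{H^1}² ≤ (1 + (L/π)²)∫(u')²; dividing yields the same α.) With (π/L)² = 9*π^2/4 and c = 0, the largest admissible constant is α = ((π/L)² + c)/((π/L)² + 1).
Simplifying, α = 9*π^2/(4 + 9*π^2).


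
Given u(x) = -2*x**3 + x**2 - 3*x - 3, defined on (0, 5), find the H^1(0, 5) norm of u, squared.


||u||_{H^1}^2 = 895935/14

The H^1 norm (squared) on an interval (0, L) is
  ||u||_{H^1}^2 = ∫_0^L u(x)^2 dx + ∫_0^L u'(x)^2 dx.
Compute u'(x) = -6*x**2 + 2*x - 3.
Then u(x)^2 = 4*x**6 - 4*x**5 + 13*x**4 + 6*x**3 + 3*x**2 + 18*x + 9 and u'(x)^2 = 36*x**4 - 24*x**3 + 40*x**2 - 12*x + 9.
Integrate each monomial from 0 to 5 using ∫_0^5 c·x^n dx = c·5^(n+1)/(n+1):
  ∫_0^5 u(x)^2 dx = ∫_0^5 (4*x^6 - 4*x^5 + 13*x^4 + 6*x^3 + 3*x^2 + 18*x + 9) dx. Term by term:
    ∫_0^5 4*x^6 dx = 312500/7;  ∫_0^5 -4*x^5 dx = -31250/3;  ∫_0^5 13*x^4 dx = 8125;
    ∫_0^5 6*x^3 dx = 1875/2;  ∫_0^5 3*x^2 dx = 125;  ∫_0^5 18*x dx = 225;
    ∫_0^5 9 dx = 45.
  Sum: 312500/7 − 31250/3 + 8125 + 1875/2 + 125 + 225 + 45 = 1834715/42.
  ∫_0^5 u'(x)^2 dx = ∫_0^5 (36*x^4 - 24*x^3 + 40*x^2 - 12*x + 9) dx. Term by term:
    ∫_0^5 36*x^4 dx = 22500;  ∫_0^5 -24*x^3 dx = -3750;  ∫_0^5 40*x^2 dx = 5000/3;
    ∫_0^5 -12*x dx = -150;  ∫_0^5 9 dx = 45.
  Sum: 22500 − 3750 + 5000/3 − 150 + 45 = 60935/3.
Adding: ||u||_{H^1}^2 = 1834715/42 + 60935/3 = 895935/14.


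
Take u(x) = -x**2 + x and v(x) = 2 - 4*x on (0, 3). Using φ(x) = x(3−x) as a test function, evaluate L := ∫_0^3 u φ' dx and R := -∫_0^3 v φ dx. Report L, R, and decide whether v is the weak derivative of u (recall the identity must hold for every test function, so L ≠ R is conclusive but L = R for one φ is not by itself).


LHS = 9, RHS = 18. No, v is not the weak derivative of u.

u(x) = -x**2 + x, classical derivative u'(x) = 1 - 2*x.
φ(x) = x(3−x), so φ'(x) = 3 - 2*x.
Note φ(0) = φ(3) = 0, so the boundary term u·φ vanishes.
LHS = ∫_0^3 u(x) φ'(x) dx = ∫_0^3 (2*x^3 - 5*x^2 + 3*x) dx. Term by term:
  ∫_0^3 2*x^3 dx = 81/2;  ∫_0^3 -5*x^2 dx = -45;  ∫_0^3 3*x dx = 27/2.
Sum: 81/2 − 45 + 27/2 = 9.
So LHS = 9.
∫_0^3 v(x) φ(x) dx = ∫_0^3 (4*x^3 - 14*x^2 + 6*x) dx. Term by term:
  ∫_0^3 4*x^3 dx = 81;  ∫_0^3 -14*x^2 dx = -126;  ∫_0^3 6*x dx = 27.
Sum: 81 − 126 + 27 = -18.
So RHS = -∫_0^3 v(x) φ(x) dx = 18.
LHS − RHS = -9 ≠ 0, so the identity fails.
(For a valid weak derivative the identity must hold for EVERY test function, in particular this one. The failure shows v is NOT the weak derivative of u.)
Correct weak derivative would be u'(x) = 1 - 2*x.


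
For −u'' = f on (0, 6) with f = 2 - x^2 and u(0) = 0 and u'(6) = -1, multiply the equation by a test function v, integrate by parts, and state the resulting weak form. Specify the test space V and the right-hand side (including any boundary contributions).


V = {v ∈ H^1(0, 6) : v(0) = 0} (test functions vanish at x = 0 where u is specified); weak form: ∫_0^6 u'v' dx = ∫_0^6 (2 - x^2) v dx − v(6) for all v ∈ V.

Multiply both sides by a test function v and integrate from 0 to 6:
  ∫_0^6 −u''(x) v(x) dx = ∫_0^6 f(x) v(x) dx.
Integrate the LHS by parts once:
  ∫_0^6 −u'' v dx = −[u'(x) v(x)]_0^6 + ∫_0^6 u'(x) v'(x) dx.
Thus ∫_0^6 u'(x) v'(x) dx = ∫_0^6 f(x) v(x) dx + [u'(x) v(x)]_0^6.
Choose V so that boundary terms are either known or forced to vanish.
Mixed BC: u(0) = 0 (Dirichlet) and u'(6) = -1 (Neumann). Define V = {v ∈ H^1(0, 6) : v(0) = 0}. Then [u' v]_0^6 = u'(6)·v(6) − u'(0)·0 = − v(6).
Weak formulation: find u (satisfying any essential BC) such that ∫_0^6 u'(x) v'(x) dx = ∫_0^6 f v dx − v(6) for all v ∈ V (Dirichlet at 0 absorbed into V; Neumann datum at x = 6 contributes the boundary term).
Substituting f(x) = 2 - x^2, the right-hand side is ∫_0^6 (2 - x^2) v dx − v(6).


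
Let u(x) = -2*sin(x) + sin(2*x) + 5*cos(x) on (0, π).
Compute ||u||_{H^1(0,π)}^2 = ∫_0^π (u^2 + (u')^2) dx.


||u||_{H^1(0,π)}^2 = 80/3 + 63*π/2

u'(x) = -5*sin(x) - 2*cos(x) + 2*cos(2*x).
Expand u² and (u')² and integrate term by term on (0, π), using: for integers n ≥ 1, ∫_0^π sin²(nx) dx = ∫_0^π cos²(nx) dx = π/2; for n ≠ n', ∫_0^π sin(nx)sin(n'x) dx = ∫_0^π cos(nx)cos(n'x) dx = 0; and by product-to-sum, ∫_0^π sin(nx)cos(n'x) dx = ½∫_0^π [sin((n+n')x) + sin((n−n')x)] dx, which is 0 when n+n' is even and 2n/(n²−n'²) when n+n' is odd (it need not vanish on (0, π)).
  u² squared terms: (-2)²·∫sin(x)² dx = 4·π/2 = 2*π;  (5)²·∫cos(x)² dx = 25·π/2 = 25*π/2;  (1)²·∫sin(2x)² dx = 1·π/2 = π/2.
  u² cross terms: 2·(-2)·(5)·∫sin(x)·cos(x) dx = -20·(0) = 0;  2·(-2)·(1)·∫sin(x)·sin(2x) dx = -4·(0) = 0;  2·(5)·(1)·∫cos(x)·sin(2x) dx = 10·(4/3) = 40/3.
  So ∫_0^π u² dx = 2*π + 25*π/2 + π/2 + 0 + 0 + 40/3 = 40/3 + 15*π.
  (u')² squared terms: (-5)²·∫sin(x)² dx = 25·π/2 = 25*π/2;  (-2)²·∫cos(x)² dx = 4·π/2 = 2*π;  (2)²·∫cos(2x)² dx = 4·π/2 = 2*π.
  (u')² cross terms: 2·(-5)·(-2)·∫sin(x)·cos(x) dx = 20·(0) = 0;  2·(-5)·(2)·∫sin(x)·cos(2x) dx = -20·(-2/3) = 40/3;  2·(-2)·(2)·∫cos(x)·cos(2x) dx = -8·(0) = 0.
  So ∫_0^π (u')² dx = 25*π/2 + 2*π + 2*π + 0 + 40/3 + 0 = 40/3 + 33*π/2.
||u||_{H^1}^2 = (40/3 + 15*π) + (40/3 + 33*π/2) = 80/3 + 63*π/2.


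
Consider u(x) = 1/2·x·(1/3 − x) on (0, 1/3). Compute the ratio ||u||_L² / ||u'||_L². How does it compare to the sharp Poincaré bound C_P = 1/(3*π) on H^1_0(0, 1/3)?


||u||_L² / ||u'||_L² = sqrt(10)/30 < C_P = 1/(3*π).

u(x) = 1/2·x·(1/3 − x), so u'(x) = 1/6 - x.
u(x) = 1/2·x·(1/3 − x) vanishes at x = 0 and x = 1/3, so u ∈ H^1_0(0, 1/3). Differentiate via the product rule and integrate the resulting polynomials term by term.
  ∫_0^1/3 u² dx = ∫_0^1/3 (x^4/4 - x^3/6 + x^2/36) dx. Term by term:
    ∫_0^1/3 x^4/4 dx = 1/4860;  ∫_0^1/3 -x^3/6 dx = -1/1944;  ∫_0^1/3 x^2/36 dx = 1/2916.
  Sum: 1/4860 − 1/1944 + 1/2916 = 1/29160.
  ∫_0^1/3 (u')² dx = ∫_0^1/3 (x^2 - x/3 + 1/36) dx. Term by term:
    ∫_0^1/3 x^2 dx = 1/81;  ∫_0^1/3 -x/3 dx = -1/54;  ∫_0^1/3 1/36 dx = 1/108.
  Sum: 1/81 − 1/54 + 1/108 = 1/324.
∫_0^1/3 u² dx = 1/29160, so ||u||_L² = sqrt(10)/540.
∫_0^1/3 (u')² dx = 1/324, so ||u'||_L² = 1/18.
Ratio ||u||_L² / ||u'||_L² = sqrt(10)/30.
Sharp Poincaré constant on H^1_0(0, 1/3) is C_P = L/π = 1/(3*π), achieved by sin(3*π·x).
A polynomial bump cannot attain the sharp Poincaré constant (only the first sine eigenfunction does), so the ratio is strictly less than C_P, consistent with ||u||_L² ≤ C_P ||u'||_L².


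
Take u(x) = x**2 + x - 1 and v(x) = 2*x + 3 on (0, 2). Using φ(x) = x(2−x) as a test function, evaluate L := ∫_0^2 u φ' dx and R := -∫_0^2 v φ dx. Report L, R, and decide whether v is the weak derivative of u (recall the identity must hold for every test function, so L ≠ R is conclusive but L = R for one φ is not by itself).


LHS = -4, RHS = -20/3. No, v is not the weak derivative of u.

u(x) = x**2 + x - 1, classical derivative u'(x) = 2*x + 1.
φ(x) = x(2−x), so φ'(x) = 2 - 2*x.
Note φ(0) = φ(2) = 0, so the boundary term u·φ vanishes.
LHS = ∫_0^2 u(x) φ'(x) dx = ∫_0^2 (-2*x^3 + 4*x - 2) dx. Term by term:
  ∫_0^2 -2*x^3 dx = -8;  ∫_0^2 4*x dx = 8;  ∫_0^2 -2 dx = -4.
Sum: -8 + 8 − 4 = -4.
So LHS = -4.
∫_0^2 v(x) φ(x) dx = ∫_0^2 (-2*x^3 + x^2 + 6*x) dx. Term by term:
  ∫_0^2 -2*x^3 dx = -8;  ∫_0^2 x^2 dx = 8/3;  ∫_0^2 6*x dx = 12.
Sum: -8 + 8/3 + 12 = 20/3.
So RHS = -∫_0^2 v(x) φ(x) dx = -20/3.
LHS − RHS = 8/3 ≠ 0, so the identity fails.
(For a valid weak derivative the identity must hold for EVERY test function, in particular this one. The failure shows v is NOT the weak derivative of u.)
Correct weak derivative would be u'(x) = 2*x + 1.


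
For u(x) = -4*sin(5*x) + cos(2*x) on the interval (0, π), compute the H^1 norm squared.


||u||_{H^1(0,π)}^2 = -400/21 + 421*π/2

u'(x) = -2*sin(2*x) - 20*cos(5*x).
Expand u² and (u')² and integrate term by term on (0, π), using: for integers n ≥ 1, ∫_0^π sin²(nx) dx = ∫_0^π cos²(nx) dx = π/2; for n ≠ n', ∫_0^π sin(nx)sin(n'x) dx = ∫_0^π cos(nx)cos(n'x) dx = 0; and by product-to-sum, ∫_0^π sin(nx)cos(n'x) dx = ½∫_0^π [sin((n+n')x) + sin((n−n')x)] dx, which is 0 when n+n' is even and 2n/(n²−n'²) when n+n' is odd (it need not vanish on (0, π)).
  u² squared terms: (-4)²·∫sin(5x)² dx = 16·π/2 = 8*π;  (1)²·∫cos(2x)² dx = 1·π/2 = π/2.
  u² cross terms: 2·(-4)·(1)·∫sin(5x)·cos(2x) dx = -8·(10/21) = -80/21.
  So ∫_0^π u² dx = 8*π + π/2 − 80/21 = -80/21 + 17*π/2.
  (u')² squared terms: (-20)²·∫cos(5x)² dx = 400·π/2 = 200*π;  (-2)²·∫sin(2x)² dx = 4·π/2 = 2*π.
  (u')² cross terms: 2·(-20)·(-2)·∫cos(5x)·sin(2x) dx = 80·(-4/21) = -320/21.
  So ∫_0^π (u')² dx = 200*π + 2*π − 320/21 = -320/21 + 202*π.
||u||_{H^1}^2 = (-80/21 + 17*π/2) + (-320/21 + 202*π) = -400/21 + 421*π/2.


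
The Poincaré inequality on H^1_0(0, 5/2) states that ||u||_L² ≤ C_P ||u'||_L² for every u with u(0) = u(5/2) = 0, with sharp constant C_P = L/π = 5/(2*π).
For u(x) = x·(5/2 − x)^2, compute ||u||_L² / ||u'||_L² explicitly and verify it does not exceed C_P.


||u||_L² / ||u'||_L² = 5*sqrt(14)/28 < C_P = 5/(2*π).

u(x) = x·(5/2 − x)^2, so u'(x) = (2*x - 5)*(6*x - 5)/4.
u(x) = x·(5/2 − x)^2 vanishes at x = 0 and x = 5/2, so u ∈ H^1_0(0, 5/2). Differentiate via the product rule and integrate the resulting polynomials term by term.
  ∫_0^5/2 u² dx = ∫_0^5/2 (x^6 - 10*x^5 + 75*x^4/2 - 125*x^3/2 + 625*x^2/16) dx. Term by term:
    ∫_0^5/2 x^6 dx = 78125/896;  ∫_0^5/2 -10*x^5 dx = -78125/192;  ∫_0^5/2 75*x^4/2 dx = 46875/64;
    ∫_0^5/2 -125*x^3/2 dx = -78125/128;  ∫_0^5/2 625*x^2/16 dx = 78125/384.
  Sum: 78125/896 − 78125/192 + 46875/64 − 78125/128 + 78125/384 = 15625/2688.
  ∫_0^5/2 (u')² dx = ∫_0^5/2 (9*x^4 - 60*x^3 + 275*x^2/2 - 125*x + 625/16) dx. Term by term:
    ∫_0^5/2 9*x^4 dx = 5625/32;  ∫_0^5/2 -60*x^3 dx = -9375/16;  ∫_0^5/2 275*x^2/2 dx = 34375/48;
    ∫_0^5/2 -125*x dx = -3125/8;  ∫_0^5/2 625/16 dx = 3125/32.
  Sum: 5625/32 − 9375/16 + 34375/48 − 3125/8 + 3125/32 = 625/48.
∫_0^5/2 u² dx = 15625/2688, so ||u||_L² = 125*sqrt(42)/336.
∫_0^5/2 (u')² dx = 625/48, so ||u'||_L² = 25*sqrt(3)/12.
Ratio ||u||_L² / ||u'||_L² = 5*sqrt(14)/28.
Sharp Poincaré constant on H^1_0(0, 5/2) is C_P = L/π = 5/(2*π), achieved by sin(2*π/5·x).
A polynomial bump cannot attain the sharp Poincaré constant (only the first sine eigenfunction does), so the ratio is strictly less than C_P, consistent with ||u||_L² ≤ C_P ||u'||_L².
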